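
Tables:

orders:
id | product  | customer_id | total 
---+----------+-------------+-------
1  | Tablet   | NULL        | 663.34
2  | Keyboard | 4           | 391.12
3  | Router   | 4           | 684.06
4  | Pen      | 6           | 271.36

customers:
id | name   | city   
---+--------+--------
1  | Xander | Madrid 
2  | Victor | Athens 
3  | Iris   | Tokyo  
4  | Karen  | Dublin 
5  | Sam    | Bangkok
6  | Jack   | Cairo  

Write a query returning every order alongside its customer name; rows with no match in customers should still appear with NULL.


LEFT JOIN keeps every row from orders (the left table); where customer_id has no match in customers, the customer columns become NULL. Walk through each order:
  - order 1 (Tablet): customer_id=NULL, no match -> kept with NULL
  - order 2 (Keyboard): customer_id=4 -> matches Karen
  - order 3 (Router): customer_id=4 -> matches Karen
  - order 4 (Pen): customer_id=6 -> matches Jack
All 4 rows appear; 1 has NULL customer.

SQL:
SELECT a.product, b.name AS customer
FROM orders a
LEFT JOIN customers b ON a.customer_id = b.id

Result:
product  | customer
---------+---------
Tablet   | NULL    
Keyboard | Karen   
Router   | Karen   
Pen      | Jack    


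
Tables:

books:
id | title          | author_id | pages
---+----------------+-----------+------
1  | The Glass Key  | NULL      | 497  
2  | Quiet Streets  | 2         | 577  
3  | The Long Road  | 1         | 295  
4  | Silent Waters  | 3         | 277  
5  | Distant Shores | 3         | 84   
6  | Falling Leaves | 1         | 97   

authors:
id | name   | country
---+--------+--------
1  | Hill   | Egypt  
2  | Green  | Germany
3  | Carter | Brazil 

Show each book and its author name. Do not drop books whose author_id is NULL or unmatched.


LEFT JOIN keeps every row from books (the left table); where author_id has no match in authors, the author columns become NULL. Walk through each book:
  - book 1 (The Glass Key): author_id=NULL, no match -> kept with NULL
  - book 2 (Quiet Streets): author_id=2 -> matches Green
  - book 3 (The Long Road): author_id=1 -> matches Hill
  - book 4 (Silent Waters): author_id=3 -> matches Carter
  - book 5 (Distant Shores): author_id=3 -> matches Carter
  - book 6 (Falling Leaves): author_id=1 -> matches Hill
All 6 rows appear; 1 has NULL author.

SQL:
SELECT a.title, b.name AS author
FROM books a
LEFT JOIN authors b ON a.author_id = b.id

Result:
title          | author
---------------+-------
The Glass Key  | NULL  
Quiet Streets  | Green 
The Long Road  | Hill  
Silent Waters  | Carter
Distant Shores | Carter
Falling Leaves | Hill  


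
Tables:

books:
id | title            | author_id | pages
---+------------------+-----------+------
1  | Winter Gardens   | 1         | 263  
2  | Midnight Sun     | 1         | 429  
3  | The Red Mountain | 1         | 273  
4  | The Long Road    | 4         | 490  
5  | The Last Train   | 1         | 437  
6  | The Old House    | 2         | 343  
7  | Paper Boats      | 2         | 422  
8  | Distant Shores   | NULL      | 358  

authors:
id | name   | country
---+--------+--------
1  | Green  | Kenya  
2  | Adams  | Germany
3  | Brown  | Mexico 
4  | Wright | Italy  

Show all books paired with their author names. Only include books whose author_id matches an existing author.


INNER JOIN keeps only books rows whose author_id matches an id in authors. Walk through each book:
  - book 1 (Winter Gardens): author_id=1 -> matches Green
  - book 2 (Midnight Sun): author_id=1 -> matches Green
  - book 3 (The Red Mountain): author_id=1 -> matches Green
  - book 4 (The Long Road): author_id=4 -> matches Wright
  - book 5 (The Last Train): author_id=1 -> matches Green
  - book 6 (The Old House): author_id=2 -> matches Adams
  - book 7 (Paper Boats): author_id=2 -> matches Adams
  - book 8 (Distant Shores): author_id=NULL, no match -> dropped
So 1 of 8 rows is dropped.

SQL:
SELECT a.title, b.name AS author
FROM books a
INNER JOIN authors b ON a.author_id = b.id

Result:
title            | author
-----------------+-------
Winter Gardens   | Green 
Midnight Sun     | Green 
The Red Mountain | Green 
The Long Road    | Wright
The Last Train   | Green 
The Old House    | Adams 
Paper Boats      | Adams 


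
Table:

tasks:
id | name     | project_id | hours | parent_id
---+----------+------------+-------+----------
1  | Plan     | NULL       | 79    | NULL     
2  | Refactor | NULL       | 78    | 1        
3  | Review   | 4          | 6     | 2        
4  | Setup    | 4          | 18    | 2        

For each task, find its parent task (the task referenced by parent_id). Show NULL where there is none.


This is a self-join: tasks is joined to a second copy of itself, matching each row's parent_id to another row's id. Use LEFT JOIN so rows with parent_id=NULL are kept.
  - task 1 (Plan): parent_id=NULL -> NULL
  - task 2 (Refactor): parent_id=1 -> Plan
  - task 3 (Review): parent_id=2 -> Refactor
  - task 4 (Setup): parent_id=2 -> Refactor

SQL:
SELECT a.name AS item, b.name AS parent
FROM tasks a
LEFT JOIN tasks b ON a.parent_id = b.id

Result:
item     | parent  
---------+---------
Plan     | NULL    
Refactor | Plan    
Review   | Refactor
Setup    | Refactor


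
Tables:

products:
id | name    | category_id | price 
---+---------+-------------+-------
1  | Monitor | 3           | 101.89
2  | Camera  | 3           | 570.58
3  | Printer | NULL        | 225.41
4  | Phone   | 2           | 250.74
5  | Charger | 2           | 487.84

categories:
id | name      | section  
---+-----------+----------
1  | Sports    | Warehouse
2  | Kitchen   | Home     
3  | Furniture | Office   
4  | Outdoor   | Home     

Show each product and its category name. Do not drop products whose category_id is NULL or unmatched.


LEFT JOIN keeps every row from products (the left table); where category_id has no match in categories, the category columns become NULL. Walk through each product:
  - product 1 (Monitor): category_id=3 -> matches Furniture
  - product 2 (Camera): category_id=3 -> matches Furniture
  - product 3 (Printer): category_id=NULL, no match -> kept with NULL
  - product 4 (Phone): category_id=2 -> matches Kitchen
  - product 5 (Charger): category_id=2 -> matches Kitchen
All 5 rows appear; 1 has NULL category.

SQL:
SELECT a.name, b.name AS category
FROM products a
LEFT JOIN categories b ON a.category_id = b.id

Result:
name    | category 
--------+----------
Monitor | Furniture
Camera  | Furniture
Printer | NULL     
Phone   | Kitchen  
Charger | Kitchen  


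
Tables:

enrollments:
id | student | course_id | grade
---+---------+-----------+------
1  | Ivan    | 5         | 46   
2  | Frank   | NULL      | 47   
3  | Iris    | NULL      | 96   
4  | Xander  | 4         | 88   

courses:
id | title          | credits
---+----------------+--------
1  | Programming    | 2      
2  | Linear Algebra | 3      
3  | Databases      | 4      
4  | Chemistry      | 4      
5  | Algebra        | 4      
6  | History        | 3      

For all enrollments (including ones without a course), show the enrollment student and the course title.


LEFT JOIN keeps every row from enrollments (the left table); where course_id has no match in courses, the course columns become NULL. Walk through each enrollment:
  - enrollment 1 (Ivan): course_id=5 -> matches Algebra
  - enrollment 2 (Frank): course_id=NULL, no match -> kept with NULL
  - enrollment 3 (Iris): course_id=NULL, no match -> kept with NULL
  - enrollment 4 (Xander): course_id=4 -> matches Chemistry
All 4 rows appear; 2 have NULL course.

SQL:
SELECT a.student, b.title AS course
FROM enrollments a
LEFT JOIN courses b ON a.course_id = b.id

Result:
student | course   
--------+----------
Ivan    | Algebra  
Frank   | NULL     
Iris    | NULL     
Xander  | Chemistry


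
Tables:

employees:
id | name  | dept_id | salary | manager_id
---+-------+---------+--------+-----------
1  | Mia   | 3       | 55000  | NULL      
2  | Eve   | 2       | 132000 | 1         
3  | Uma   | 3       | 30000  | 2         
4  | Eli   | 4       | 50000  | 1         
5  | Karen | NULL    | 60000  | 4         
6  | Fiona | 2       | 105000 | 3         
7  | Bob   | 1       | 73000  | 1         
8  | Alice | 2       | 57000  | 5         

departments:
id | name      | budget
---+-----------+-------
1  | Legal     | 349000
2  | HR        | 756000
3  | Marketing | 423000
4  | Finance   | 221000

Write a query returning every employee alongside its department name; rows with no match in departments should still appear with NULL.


LEFT JOIN keeps every row from employees (the left table); where dept_id has no match in departments, the department columns become NULL. Walk through each employee:
  - employee 1 (Mia): dept_id=3 -> matches Marketing
  - employee 2 (Eve): dept_id=2 -> matches HR
  - employee 3 (Uma): dept_id=3 -> matches Marketing
  - employee 4 (Eli): dept_id=4 -> matches Finance
  - employee 5 (Karen): dept_id=NULL, no match -> kept with NULL
  - employee 6 (Fiona): dept_id=2 -> matches HR
  - employee 7 (Bob): dept_id=1 -> matches Legal
  - employee 8 (Alice): dept_id=2 -> matches HR
All 8 rows appear; 1 has NULL department.

SQL:
SELECT a.name, b.name AS department
FROM employees a
LEFT JOIN departments b ON a.dept_id = b.id

Result:
name  | department
------+-----------
Mia   | Marketing 
Eve   | HR        
Uma   | Marketing 
Eli   | Finance   
Karen | NULL      
Fiona | HR        
Bob   | Legal     
Alice | HR        


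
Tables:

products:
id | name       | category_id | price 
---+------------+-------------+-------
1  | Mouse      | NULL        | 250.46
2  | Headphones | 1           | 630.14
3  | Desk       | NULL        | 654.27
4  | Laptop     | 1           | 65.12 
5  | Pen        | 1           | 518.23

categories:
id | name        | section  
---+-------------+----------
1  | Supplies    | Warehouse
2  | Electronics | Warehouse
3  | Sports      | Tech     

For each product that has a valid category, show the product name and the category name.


INNER JOIN keeps only products rows whose category_id matches an id in categories. Walk through each product:
  - product 1 (Mouse): category_id=NULL, no match -> dropped
  - product 2 (Headphones): category_id=1 -> matches Supplies
  - product 3 (Desk): category_id=NULL, no match -> dropped
  - product 4 (Laptop): category_id=1 -> matches Supplies
  - product 5 (Pen): category_id=1 -> matches Supplies
So 2 of 5 rows are dropped.

SQL:
SELECT a.name, b.name AS category
FROM products a
INNER JOIN categories b ON a.category_id = b.id

Result:
name       | category
-----------+---------
Headphones | Supplies
Laptop     | Supplies
Pen        | Supplies


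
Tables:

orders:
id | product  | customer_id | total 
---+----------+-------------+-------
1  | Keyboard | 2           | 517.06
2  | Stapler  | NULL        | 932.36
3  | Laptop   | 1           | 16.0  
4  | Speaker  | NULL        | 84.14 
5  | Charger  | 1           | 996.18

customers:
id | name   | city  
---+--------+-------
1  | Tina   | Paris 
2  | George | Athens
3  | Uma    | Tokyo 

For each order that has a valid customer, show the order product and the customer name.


INNER JOIN keeps only orders rows whose customer_id matches an id in customers. Walk through each order:
  - order 1 (Keyboard): customer_id=2 -> matches George
  - order 2 (Stapler): customer_id=NULL, no match -> dropped
  - order 3 (Laptop): customer_id=1 -> matches Tina
  - order 4 (Speaker): customer_id=NULL, no match -> dropped
  - order 5 (Charger): customer_id=1 -> matches Tina
So 2 of 5 rows are dropped.

SQL:
SELECT a.product, b.name AS customer
FROM orders a
INNER JOIN customers b ON a.customer_id = b.id

Result:
product  | customer
---------+---------
Keyboard | George  
Laptop   | Tina    
Charger  | Tina    


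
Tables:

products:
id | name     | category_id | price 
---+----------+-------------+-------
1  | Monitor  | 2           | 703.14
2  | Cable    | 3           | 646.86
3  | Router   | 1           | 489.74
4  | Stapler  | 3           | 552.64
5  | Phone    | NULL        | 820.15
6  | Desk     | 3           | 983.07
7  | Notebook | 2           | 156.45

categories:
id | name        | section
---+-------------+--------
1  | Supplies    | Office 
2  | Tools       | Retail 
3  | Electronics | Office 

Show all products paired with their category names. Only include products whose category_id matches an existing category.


INNER JOIN keeps only products rows whose category_id matches an id in categories. Walk through each product:
  - product 1 (Monitor): category_id=2 -> matches Tools
  - product 2 (Cable): category_id=3 -> matches Electronics
  - product 3 (Router): category_id=1 -> matches Supplies
  - product 4 (Stapler): category_id=3 -> matches Electronics
  - product 5 (Phone): category_id=NULL, no match -> dropped
  - product 6 (Desk): category_id=3 -> matches Electronics
  - product 7 (Notebook): category_id=2 -> matches Tools
So 1 of 7 rows is dropped.

SQL:
SELECT a.name, b.name AS category
FROM products a
INNER JOIN categories b ON a.category_id = b.id

Result:
name     | category   
---------+------------
Monitor  | Tools      
Cable    | Electronics
Router   | Supplies   
Stapler  | Electronics
Desk     | Electronics
Notebook | Tools      


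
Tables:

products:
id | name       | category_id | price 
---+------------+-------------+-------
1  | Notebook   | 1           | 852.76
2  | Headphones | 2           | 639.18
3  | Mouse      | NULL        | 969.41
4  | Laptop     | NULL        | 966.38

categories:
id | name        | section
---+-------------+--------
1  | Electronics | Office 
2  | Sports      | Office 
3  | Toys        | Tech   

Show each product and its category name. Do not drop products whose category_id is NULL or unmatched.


LEFT JOIN keeps every row from products (the left table); where category_id has no match in categories, the category columns become NULL. Walk through each product:
  - product 1 (Notebook): category_id=1 -> matches Electronics
  - product 2 (Headphones): category_id=2 -> matches Sports
  - product 3 (Mouse): category_id=NULL, no match -> kept with NULL
  - product 4 (Laptop): category_id=NULL, no match -> kept with NULL
All 4 rows appear; 2 have NULL category.

SQL:
SELECT a.name, b.name AS category
FROM products a
LEFT JOIN categories b ON a.category_id = b.id

Result:
name       | category   
-----------+------------
Notebook   | Electronics
Headphones | Sports     
Mouse      | NULL       
Laptop     | NULL       


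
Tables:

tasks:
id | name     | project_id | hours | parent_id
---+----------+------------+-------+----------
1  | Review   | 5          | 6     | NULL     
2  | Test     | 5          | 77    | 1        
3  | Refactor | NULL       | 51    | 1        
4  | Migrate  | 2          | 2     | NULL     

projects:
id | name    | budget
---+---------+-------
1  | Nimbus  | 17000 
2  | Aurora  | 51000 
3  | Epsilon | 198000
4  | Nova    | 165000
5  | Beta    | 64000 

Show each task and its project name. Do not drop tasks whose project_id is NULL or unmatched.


LEFT JOIN keeps every row from tasks (the left table); where project_id has no match in projects, the project columns become NULL. Walk through each task:
  - task 1 (Review): project_id=5 -> matches Beta
  - task 2 (Test): project_id=5 -> matches Beta
  - task 3 (Refactor): project_id=NULL, no match -> kept with NULL
  - task 4 (Migrate): project_id=2 -> matches Aurora
All 4 rows appear; 1 has NULL project.

SQL:
SELECT a.name, b.name AS project
FROM tasks a
LEFT JOIN projects b ON a.project_id = b.id

Result:
name     | project
---------+--------
Review   | Beta   
Test     | Beta   
Refactor | NULL   
Migrate  | Aurora 


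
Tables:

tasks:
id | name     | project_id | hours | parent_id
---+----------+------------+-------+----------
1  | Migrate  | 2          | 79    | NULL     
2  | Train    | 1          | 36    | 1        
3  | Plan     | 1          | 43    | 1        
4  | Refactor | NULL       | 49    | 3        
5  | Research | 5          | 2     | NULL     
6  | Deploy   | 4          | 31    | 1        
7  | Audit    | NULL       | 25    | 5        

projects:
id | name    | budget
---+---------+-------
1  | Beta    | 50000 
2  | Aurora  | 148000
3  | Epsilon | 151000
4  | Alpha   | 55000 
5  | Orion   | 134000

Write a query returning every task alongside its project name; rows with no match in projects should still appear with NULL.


LEFT JOIN keeps every row from tasks (the left table); where project_id has no match in projects, the project columns become NULL. Walk through each task:
  - task 1 (Migrate): project_id=2 -> matches Aurora
  - task 2 (Train): project_id=1 -> matches Beta
  - task 3 (Plan): project_id=1 -> matches Beta
  - task 4 (Refactor): project_id=NULL, no match -> kept with NULL
  - task 5 (Research): project_id=5 -> matches Orion
  - task 6 (Deploy): project_id=4 -> matches Alpha
  - task 7 (Audit): project_id=NULL, no match -> kept with NULL
All 7 rows appear; 2 have NULL project.

SQL:
SELECT a.name, b.name AS project
FROM tasks a
LEFT JOIN projects b ON a.project_id = b.id

Result:
name     | project
---------+--------
Migrate  | Aurora 
Train    | Beta   
Plan     | Beta   
Refactor | NULL   
Research | Orion  
Deploy   | Alpha  
Audit    | NULL   


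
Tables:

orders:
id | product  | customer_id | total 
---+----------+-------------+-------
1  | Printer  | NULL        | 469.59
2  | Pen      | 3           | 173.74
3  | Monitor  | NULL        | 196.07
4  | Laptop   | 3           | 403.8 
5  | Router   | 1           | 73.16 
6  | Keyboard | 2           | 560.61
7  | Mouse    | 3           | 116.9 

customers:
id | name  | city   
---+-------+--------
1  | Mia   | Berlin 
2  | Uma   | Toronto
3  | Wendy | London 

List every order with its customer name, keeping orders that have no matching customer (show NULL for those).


LEFT JOIN keeps every row from orders (the left table); where customer_id has no match in customers, the customer columns become NULL. Walk through each order:
  - order 1 (Printer): customer_id=NULL, no match -> kept with NULL
  - order 2 (Pen): customer_id=3 -> matches Wendy
  - order 3 (Monitor): customer_id=NULL, no match -> kept with NULL
  - order 4 (Laptop): customer_id=3 -> matches Wendy
  - order 5 (Router): customer_id=1 -> matches Mia
  - order 6 (Keyboard): customer_id=2 -> matches Uma
  - order 7 (Mouse): customer_id=3 -> matches Wendy
All 7 rows appear; 2 have NULL customer.

SQL:
SELECT a.product, b.name AS customer
FROM orders a
LEFT JOIN customers b ON a.customer_id = b.id

Result:
product  | customer
---------+---------
Printer  | NULL    
Pen      | Wendy   
Monitor  | NULL    
Laptop   | Wendy   
Router   | Mia     
Keyboard | Uma     
Mouse    | Wendy   


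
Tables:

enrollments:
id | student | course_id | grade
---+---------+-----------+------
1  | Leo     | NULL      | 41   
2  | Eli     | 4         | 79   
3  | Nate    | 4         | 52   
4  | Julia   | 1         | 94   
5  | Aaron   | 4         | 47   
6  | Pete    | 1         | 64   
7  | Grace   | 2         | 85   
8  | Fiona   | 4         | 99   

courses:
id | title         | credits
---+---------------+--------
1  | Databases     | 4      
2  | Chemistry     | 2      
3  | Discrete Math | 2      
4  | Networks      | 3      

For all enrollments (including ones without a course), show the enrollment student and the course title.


LEFT JOIN keeps every row from enrollments (the left table); where course_id has no match in courses, the course columns become NULL. Walk through each enrollment:
  - enrollment 1 (Leo): course_id=NULL, no match -> kept with NULL
  - enrollment 2 (Eli): course_id=4 -> matches Networks
  - enrollment 3 (Nate): course_id=4 -> matches Networks
  - enrollment 4 (Julia): course_id=1 -> matches Databases
  - enrollment 5 (Aaron): course_id=4 -> matches Networks
  - enrollment 6 (Pete): course_id=1 -> matches Databases
  - enrollment 7 (Grace): course_id=2 -> matches Chemistry
  - enrollment 8 (Fiona): course_id=4 -> matches Networks
All 8 rows appear; 1 has NULL course.

SQL:
SELECT a.student, b.title AS course
FROM enrollments a
LEFT JOIN courses b ON a.course_id = b.id

Result:
student | course   
--------+----------
Leo     | NULL     
Eli     | Networks 
Nate    | Networks 
Julia   | Databases
Aaron   | Networks 
Pete    | Databases
Grace   | Chemistry
Fiona   | Networks 


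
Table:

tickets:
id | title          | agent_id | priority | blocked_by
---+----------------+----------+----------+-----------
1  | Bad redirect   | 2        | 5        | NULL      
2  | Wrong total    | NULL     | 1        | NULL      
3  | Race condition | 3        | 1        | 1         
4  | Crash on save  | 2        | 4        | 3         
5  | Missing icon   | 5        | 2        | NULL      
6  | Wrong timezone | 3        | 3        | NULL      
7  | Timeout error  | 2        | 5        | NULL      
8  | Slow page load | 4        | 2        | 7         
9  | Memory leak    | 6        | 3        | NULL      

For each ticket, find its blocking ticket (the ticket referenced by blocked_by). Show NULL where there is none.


This is a self-join: tickets is joined to a second copy of itself, matching each row's blocked_by to another row's id. Use LEFT JOIN so rows with blocked_by=NULL are kept.
  - ticket 1 (Bad redirect): blocked_by=NULL -> NULL
  - ticket 2 (Wrong total): blocked_by=NULL -> NULL
  - ticket 3 (Race condition): blocked_by=1 -> Bad redirect
  - ticket 4 (Crash on save): blocked_by=3 -> Race condition
  - ticket 5 (Missing icon): blocked_by=NULL -> NULL
  - ticket 6 (Wrong timezone): blocked_by=NULL -> NULL
  - ticket 7 (Timeout error): blocked_by=NULL -> NULL
  - ticket 8 (Slow page load): blocked_by=7 -> Timeout error
  - ticket 9 (Memory leak): blocked_by=NULL -> NULL

SQL:
SELECT a.title AS item, b.title AS blocked_by
FROM tickets a
LEFT JOIN tickets b ON a.blocked_by = b.id

Result:
item           | blocked_by    
---------------+---------------
Bad redirect   | NULL          
Wrong total    | NULL          
Race condition | Bad redirect  
Crash on save  | Race condition
Missing icon   | NULL          
Wrong timezone | NULL          
Timeout error  | NULL          
Slow page load | Timeout error 
Memory leak    | NULL          


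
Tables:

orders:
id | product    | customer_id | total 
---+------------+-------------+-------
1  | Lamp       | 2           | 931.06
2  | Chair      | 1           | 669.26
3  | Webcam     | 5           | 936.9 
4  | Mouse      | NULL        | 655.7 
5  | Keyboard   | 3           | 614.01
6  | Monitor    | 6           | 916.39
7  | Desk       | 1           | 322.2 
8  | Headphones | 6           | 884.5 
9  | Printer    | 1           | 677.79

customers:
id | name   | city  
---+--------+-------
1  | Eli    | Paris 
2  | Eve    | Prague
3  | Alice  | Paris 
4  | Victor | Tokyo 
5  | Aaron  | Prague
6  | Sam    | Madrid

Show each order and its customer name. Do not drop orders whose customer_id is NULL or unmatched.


LEFT JOIN keeps every row from orders (the left table); where customer_id has no match in customers, the customer columns become NULL. Walk through each order:
  - order 1 (Lamp): customer_id=2 -> matches Eve
  - order 2 (Chair): customer_id=1 -> matches Eli
  - order 3 (Webcam): customer_id=5 -> matches Aaron
  - order 4 (Mouse): customer_id=NULL, no match -> kept with NULL
  - order 5 (Keyboard): customer_id=3 -> matches Alice
  - order 6 (Monitor): customer_id=6 -> matches Sam
  - order 7 (Desk): customer_id=1 -> matches Eli
  - order 8 (Headphones): customer_id=6 -> matches Sam
  - order 9 (Printer): customer_id=1 -> matches Eli
All 9 rows appear; 1 has NULL customer.

SQL:
SELECT a.product, b.name AS customer
FROM orders a
LEFT JOIN customers b ON a.customer_id = b.id

Result:
product    | customer
-----------+---------
Lamp       | Eve     
Chair      | Eli     
Webcam     | Aaron   
Mouse      | NULL    
Keyboard   | Alice   
Monitor    | Sam     
Desk       | Eli     
Headphones | Sam     
Printer    | Eli     


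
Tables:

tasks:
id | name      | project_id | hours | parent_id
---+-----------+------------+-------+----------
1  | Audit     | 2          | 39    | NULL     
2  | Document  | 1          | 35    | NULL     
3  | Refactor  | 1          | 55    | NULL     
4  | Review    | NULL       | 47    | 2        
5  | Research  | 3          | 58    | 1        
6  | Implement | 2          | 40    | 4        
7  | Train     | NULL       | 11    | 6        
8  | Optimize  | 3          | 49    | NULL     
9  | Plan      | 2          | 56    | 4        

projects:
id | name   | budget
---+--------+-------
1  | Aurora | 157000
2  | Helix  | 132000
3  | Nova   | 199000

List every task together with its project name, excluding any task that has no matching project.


INNER JOIN keeps only tasks rows whose project_id matches an id in projects. Walk through each task:
  - task 1 (Audit): project_id=2 -> matches Helix
  - task 2 (Document): project_id=1 -> matches Aurora
  - task 3 (Refactor): project_id=1 -> matches Aurora
  - task 4 (Review): project_id=NULL, no match -> dropped
  - task 5 (Research): project_id=3 -> matches Nova
  - task 6 (Implement): project_id=2 -> matches Helix
  - task 7 (Train): project_id=NULL, no match -> dropped
  - task 8 (Optimize): project_id=3 -> matches Nova
  - task 9 (Plan): project_id=2 -> matches Helix
So 2 of 9 rows are dropped.

SQL:
SELECT a.name, b.name AS project
FROM tasks a
INNER JOIN projects b ON a.project_id = b.id

Result:
name      | project
----------+--------
Audit     | Helix  
Document  | Aurora 
Refactor  | Aurora 
Research  | Nova   
Implement | Helix  
Optimize  | Nova   
Plan      | Helix  


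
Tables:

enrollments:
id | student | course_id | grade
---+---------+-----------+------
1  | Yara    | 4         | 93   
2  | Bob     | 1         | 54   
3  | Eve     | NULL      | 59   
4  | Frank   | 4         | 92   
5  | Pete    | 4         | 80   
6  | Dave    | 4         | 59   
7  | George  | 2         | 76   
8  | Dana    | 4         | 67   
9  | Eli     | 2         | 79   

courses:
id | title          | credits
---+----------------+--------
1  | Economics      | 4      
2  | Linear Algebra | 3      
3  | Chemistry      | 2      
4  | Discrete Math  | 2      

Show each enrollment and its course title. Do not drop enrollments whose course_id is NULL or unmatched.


LEFT JOIN keeps every row from enrollments (the left table); where course_id has no match in courses, the course columns become NULL. Walk through each enrollment:
  - enrollment 1 (Yara): course_id=4 -> matches Discrete Math
  - enrollment 2 (Bob): course_id=1 -> matches Economics
  - enrollment 3 (Eve): course_id=NULL, no match -> kept with NULL
  - enrollment 4 (Frank): course_id=4 -> matches Discrete Math
  - enrollment 5 (Pete): course_id=4 -> matches Discrete Math
  - enrollment 6 (Dave): course_id=4 -> matches Discrete Math
  - enrollment 7 (George): course_id=2 -> matches Linear Algebra
  - enrollment 8 (Dana): course_id=4 -> matches Discrete Math
  - enrollment 9 (Eli): course_id=2 -> matches Linear Algebra
All 9 rows appear; 1 has NULL course.

SQL:
SELECT a.student, b.title AS course
FROM enrollments a
LEFT JOIN courses b ON a.course_id = b.id

Result:
student | course        
--------+---------------
Yara    | Discrete Math 
Bob     | Economics     
Eve     | NULL          
Frank   | Discrete Math 
Pete    | Discrete Math 
Dave    | Discrete Math 
George  | Linear Algebra
Dana    | Discrete Math 
Eli     | Linear Algebra


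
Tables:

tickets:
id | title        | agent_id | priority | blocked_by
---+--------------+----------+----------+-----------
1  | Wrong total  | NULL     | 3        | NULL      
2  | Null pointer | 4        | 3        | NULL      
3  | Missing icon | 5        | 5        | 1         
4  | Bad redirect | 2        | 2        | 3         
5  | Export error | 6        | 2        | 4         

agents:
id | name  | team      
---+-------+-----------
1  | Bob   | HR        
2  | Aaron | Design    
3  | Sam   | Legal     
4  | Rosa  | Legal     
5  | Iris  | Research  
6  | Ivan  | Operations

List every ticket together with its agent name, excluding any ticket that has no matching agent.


INNER JOIN keeps only tickets rows whose agent_id matches an id in agents. Walk through each ticket:
  - ticket 1 (Wrong total): agent_id=NULL, no match -> dropped
  - ticket 2 (Null pointer): agent_id=4 -> matches Rosa
  - ticket 3 (Missing icon): agent_id=5 -> matches Iris
  - ticket 4 (Bad redirect): agent_id=2 -> matches Aaron
  - ticket 5 (Export error): agent_id=6 -> matches Ivan
So 1 of 5 rows is dropped.

SQL:
SELECT a.title, b.name AS agent
FROM tickets a
INNER JOIN agents b ON a.agent_id = b.id

Result:
title        | agent
-------------+------
Null pointer | Rosa 
Missing icon | Iris 
Bad redirect | Aaron
Export error | Ivan 


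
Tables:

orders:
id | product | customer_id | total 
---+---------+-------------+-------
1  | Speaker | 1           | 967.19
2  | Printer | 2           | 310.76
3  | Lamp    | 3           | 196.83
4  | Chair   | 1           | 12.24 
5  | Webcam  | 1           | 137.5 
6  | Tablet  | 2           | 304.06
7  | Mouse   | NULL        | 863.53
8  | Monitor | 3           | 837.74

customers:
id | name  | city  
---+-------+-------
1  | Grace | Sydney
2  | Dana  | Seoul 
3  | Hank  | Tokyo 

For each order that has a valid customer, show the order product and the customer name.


INNER JOIN keeps only orders rows whose customer_id matches an id in customers. Walk through each order:
  - order 1 (Speaker): customer_id=1 -> matches Grace
  - order 2 (Printer): customer_id=2 -> matches Dana
  - order 3 (Lamp): customer_id=3 -> matches Hank
  - order 4 (Chair): customer_id=1 -> matches Grace
  - order 5 (Webcam): customer_id=1 -> matches Grace
  - order 6 (Tablet): customer_id=2 -> matches Dana
  - order 7 (Mouse): customer_id=NULL, no match -> dropped
  - order 8 (Monitor): customer_id=3 -> matches Hank
So 1 of 8 rows is dropped.

SQL:
SELECT a.product, b.name AS customer
FROM orders a
INNER JOIN customers b ON a.customer_id = b.id

Result:
product | customer
--------+---------
Speaker | Grace   
Printer | Dana    
Lamp    | Hank    
Chair   | Grace   
Webcam  | Grace   
Tablet  | Dana    
Monitor | Hank    


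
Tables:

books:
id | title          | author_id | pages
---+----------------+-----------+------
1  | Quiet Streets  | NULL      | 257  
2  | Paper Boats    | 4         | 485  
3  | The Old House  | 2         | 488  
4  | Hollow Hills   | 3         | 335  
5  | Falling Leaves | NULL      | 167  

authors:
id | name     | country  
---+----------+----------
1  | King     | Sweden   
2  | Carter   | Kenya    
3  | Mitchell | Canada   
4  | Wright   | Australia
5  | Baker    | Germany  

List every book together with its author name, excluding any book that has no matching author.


INNER JOIN keeps only books rows whose author_id matches an id in authors. Walk through each book:
  - book 1 (Quiet Streets): author_id=NULL, no match -> dropped
  - book 2 (Paper Boats): author_id=4 -> matches Wright
  - book 3 (The Old House): author_id=2 -> matches Carter
  - book 4 (Hollow Hills): author_id=3 -> matches Mitchell
  - book 5 (Falling Leaves): author_id=NULL, no match -> dropped
So 2 of 5 rows are dropped.

SQL:
SELECT a.title, b.name AS author
FROM books a
INNER JOIN authors b ON a.author_id = b.id

Result:
title         | author  
--------------+---------
Paper Boats   | Wright  
The Old House | Carter  
Hollow Hills  | Mitchell


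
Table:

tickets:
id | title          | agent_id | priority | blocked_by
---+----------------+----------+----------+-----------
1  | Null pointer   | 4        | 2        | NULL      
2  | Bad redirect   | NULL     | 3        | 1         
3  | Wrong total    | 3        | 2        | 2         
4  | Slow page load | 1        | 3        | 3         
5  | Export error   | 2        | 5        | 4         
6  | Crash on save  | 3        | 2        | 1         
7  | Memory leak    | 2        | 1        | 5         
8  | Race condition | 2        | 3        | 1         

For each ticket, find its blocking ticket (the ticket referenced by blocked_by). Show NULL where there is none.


This is a self-join: tickets is joined to a second copy of itself, matching each row's blocked_by to another row's id. Use LEFT JOIN so rows with blocked_by=NULL are kept.
  - ticket 1 (Null pointer): blocked_by=NULL -> NULL
  - ticket 2 (Bad redirect): blocked_by=1 -> Null pointer
  - ticket 3 (Wrong total): blocked_by=2 -> Bad redirect
  - ticket 4 (Slow page load): blocked_by=3 -> Wrong total
  - ticket 5 (Export error): blocked_by=4 -> Slow page load
  - ticket 6 (Crash on save): blocked_by=1 -> Null pointer
  - ticket 7 (Memory leak): blocked_by=5 -> Export error
  - ticket 8 (Race condition): blocked_by=1 -> Null pointer

SQL:
SELECT a.title AS item, b.title AS blocked_by
FROM tickets a
LEFT JOIN tickets b ON a.blocked_by = b.id

Result:
item           | blocked_by    
---------------+---------------
Null pointer   | NULL          
Bad redirect   | Null pointer  
Wrong total    | Bad redirect  
Slow page load | Wrong total   
Export error   | Slow page load
Crash on save  | Null pointer  
Memory leak    | Export error  
Race condition | Null pointer  


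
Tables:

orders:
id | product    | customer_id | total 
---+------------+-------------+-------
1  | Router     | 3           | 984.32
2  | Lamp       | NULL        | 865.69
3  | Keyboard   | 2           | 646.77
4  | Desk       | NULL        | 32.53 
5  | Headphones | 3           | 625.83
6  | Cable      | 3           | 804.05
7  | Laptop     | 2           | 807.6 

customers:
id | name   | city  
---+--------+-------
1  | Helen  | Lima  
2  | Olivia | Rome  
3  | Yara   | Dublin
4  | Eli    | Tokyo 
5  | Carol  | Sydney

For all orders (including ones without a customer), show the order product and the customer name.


LEFT JOIN keeps every row from orders (the left table); where customer_id has no match in customers, the customer columns become NULL. Walk through each order:
  - order 1 (Router): customer_id=3 -> matches Yara
  - order 2 (Lamp): customer_id=NULL, no match -> kept with NULL
  - order 3 (Keyboard): customer_id=2 -> matches Olivia
  - order 4 (Desk): customer_id=NULL, no match -> kept with NULL
  - order 5 (Headphones): customer_id=3 -> matches Yara
  - order 6 (Cable): customer_id=3 -> matches Yara
  - order 7 (Laptop): customer_id=2 -> matches Olivia
All 7 rows appear; 2 have NULL customer.

SQL:
SELECT a.product, b.name AS customer
FROM orders a
LEFT JOIN customers b ON a.customer_id = b.id

Result:
product    | customer
-----------+---------
Router     | Yara    
Lamp       | NULL    
Keyboard   | Olivia  
Desk       | NULL    
Headphones | Yara    
Cable      | Yara    
Laptop     | Olivia  


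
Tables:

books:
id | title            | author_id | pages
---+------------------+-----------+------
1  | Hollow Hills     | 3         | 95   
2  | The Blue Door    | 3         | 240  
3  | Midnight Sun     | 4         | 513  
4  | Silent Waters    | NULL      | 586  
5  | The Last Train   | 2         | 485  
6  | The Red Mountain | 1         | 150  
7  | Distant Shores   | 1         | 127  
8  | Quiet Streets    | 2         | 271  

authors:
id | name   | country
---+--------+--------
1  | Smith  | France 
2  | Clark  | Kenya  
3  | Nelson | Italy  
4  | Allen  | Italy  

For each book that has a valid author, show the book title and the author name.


INNER JOIN keeps only books rows whose author_id matches an id in authors. Walk through each book:
  - book 1 (Hollow Hills): author_id=3 -> matches Nelson
  - book 2 (The Blue Door): author_id=3 -> matches Nelson
  - book 3 (Midnight Sun): author_id=4 -> matches Allen
  - book 4 (Silent Waters): author_id=NULL, no match -> dropped
  - book 5 (The Last Train): author_id=2 -> matches Clark
  - book 6 (The Red Mountain): author_id=1 -> matches Smith
  - book 7 (Distant Shores): author_id=1 -> matches Smith
  - book 8 (Quiet Streets): author_id=2 -> matches Clark
So 1 of 8 rows is dropped.

SQL:
SELECT a.title, b.name AS author
FROM books a
INNER JOIN authors b ON a.author_id = b.id

Result:
title            | author
-----------------+-------
Hollow Hills     | Nelson
The Blue Door    | Nelson
Midnight Sun     | Allen 
The Last Train   | Clark 
The Red Mountain | Smith 
Distant Shores   | Smith 
Quiet Streets    | Clark 


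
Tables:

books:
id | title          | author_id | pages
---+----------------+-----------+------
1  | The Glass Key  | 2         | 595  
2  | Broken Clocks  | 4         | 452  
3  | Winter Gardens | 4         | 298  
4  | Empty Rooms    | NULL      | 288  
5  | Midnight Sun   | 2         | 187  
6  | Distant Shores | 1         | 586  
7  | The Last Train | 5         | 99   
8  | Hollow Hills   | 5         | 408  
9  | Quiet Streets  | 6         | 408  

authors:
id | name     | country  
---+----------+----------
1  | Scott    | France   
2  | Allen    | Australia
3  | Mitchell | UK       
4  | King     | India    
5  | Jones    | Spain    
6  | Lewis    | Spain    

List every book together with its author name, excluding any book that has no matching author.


INNER JOIN keeps only books rows whose author_id matches an id in authors. Walk through each book:
  - book 1 (The Glass Key): author_id=2 -> matches Allen
  - book 2 (Broken Clocks): author_id=4 -> matches King
  - book 3 (Winter Gardens): author_id=4 -> matches King
  - book 4 (Empty Rooms): author_id=NULL, no match -> dropped
  - book 5 (Midnight Sun): author_id=2 -> matches Allen
  - book 6 (Distant Shores): author_id=1 -> matches Scott
  - book 7 (The Last Train): author_id=5 -> matches Jones
  - book 8 (Hollow Hills): author_id=5 -> matches Jones
  - book 9 (Quiet Streets): author_id=6 -> matches Lewis
So 1 of 9 rows is dropped.

SQL:
SELECT a.title, b.name AS author
FROM books a
INNER JOIN authors b ON a.author_id = b.id

Result:
title          | author
---------------+-------
The Glass Key  | Allen 
Broken Clocks  | King  
Winter Gardens | King  
Midnight Sun   | Allen 
Distant Shores | Scott 
The Last Train | Jones 
Hollow Hills   | Jones 
Quiet Streets  | Lewis 


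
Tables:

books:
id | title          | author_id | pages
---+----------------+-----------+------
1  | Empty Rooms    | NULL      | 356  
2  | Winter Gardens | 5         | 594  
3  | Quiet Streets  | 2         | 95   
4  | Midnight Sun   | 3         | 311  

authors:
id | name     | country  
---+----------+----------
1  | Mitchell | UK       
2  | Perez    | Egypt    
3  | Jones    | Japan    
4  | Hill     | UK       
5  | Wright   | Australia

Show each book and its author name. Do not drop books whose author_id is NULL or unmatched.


LEFT JOIN keeps every row from books (the left table); where author_id has no match in authors, the author columns become NULL. Walk through each book:
  - book 1 (Empty Rooms): author_id=NULL, no match -> kept with NULL
  - book 2 (Winter Gardens): author_id=5 -> matches Wright
  - book 3 (Quiet Streets): author_id=2 -> matches Perez
  - book 4 (Midnight Sun): author_id=3 -> matches Jones
All 4 rows appear; 1 has NULL author.

SQL:
SELECT a.title, b.name AS author
FROM books a
LEFT JOIN authors b ON a.author_id = b.id

Result:
title          | author
---------------+-------
Empty Rooms    | NULL  
Winter Gardens | Wright
Quiet Streets  | Perez 
Midnight Sun   | Jones 


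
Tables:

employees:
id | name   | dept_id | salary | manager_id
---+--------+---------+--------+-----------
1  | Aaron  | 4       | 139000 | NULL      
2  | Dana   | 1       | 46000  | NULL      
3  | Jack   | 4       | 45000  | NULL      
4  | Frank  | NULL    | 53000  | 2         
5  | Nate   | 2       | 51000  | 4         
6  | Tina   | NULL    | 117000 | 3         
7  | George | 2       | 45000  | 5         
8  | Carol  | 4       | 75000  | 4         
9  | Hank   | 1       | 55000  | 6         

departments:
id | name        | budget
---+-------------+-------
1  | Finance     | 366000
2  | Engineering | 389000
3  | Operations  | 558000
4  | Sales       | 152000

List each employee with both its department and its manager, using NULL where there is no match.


Two LEFT JOINs from the same base table employees: one to departments via dept_id, one to employees itself via manager_id. Both are LEFT so every employee is preserved.
Match against departments:
  - employee 1 (Aaron): dept_id=4 -> matches Sales
  - employee 2 (Dana): dept_id=1 -> matches Finance
  - employee 3 (Jack): dept_id=4 -> matches Sales
  - employee 4 (Frank): dept_id=NULL, no match -> kept with NULL
  - employee 5 (Nate): dept_id=2 -> matches Engineering
  - employee 6 (Tina): dept_id=NULL, no match -> kept with NULL
  - employee 7 (George): dept_id=2 -> matches Engineering
  - employee 8 (Carol): dept_id=4 -> matches Sales
  - employee 9 (Hank): dept_id=1 -> matches Finance
Match against employees (self):
  - employee 1 (Aaron): manager_id=NULL -> NULL
  - employee 2 (Dana): manager_id=NULL -> NULL
  - employee 3 (Jack): manager_id=NULL -> NULL
  - employee 4 (Frank): manager_id=2 -> Dana
  - employee 5 (Nate): manager_id=4 -> Frank
  - employee 6 (Tina): manager_id=3 -> Jack
  - employee 7 (George): manager_id=5 -> Nate
  - employee 8 (Carol): manager_id=4 -> Frank
  - employee 9 (Hank): manager_id=6 -> Tina

SQL:
SELECT a.name, b.name AS department, c.name AS manager
FROM employees a
LEFT JOIN departments b ON a.dept_id = b.id
LEFT JOIN employees c ON a.manager_id = c.id

Result:
name   | department  | manager
-------+-------------+--------
Aaron  | Sales       | NULL   
Dana   | Finance     | NULL   
Jack   | Sales       | NULL   
Frank  | NULL        | Dana   
Nate   | Engineering | Frank  
Tina   | NULL        | Jack   
George | Engineering | Nate   
Carol  | Sales       | Frank  
Hank   | Finance     | Tina   
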